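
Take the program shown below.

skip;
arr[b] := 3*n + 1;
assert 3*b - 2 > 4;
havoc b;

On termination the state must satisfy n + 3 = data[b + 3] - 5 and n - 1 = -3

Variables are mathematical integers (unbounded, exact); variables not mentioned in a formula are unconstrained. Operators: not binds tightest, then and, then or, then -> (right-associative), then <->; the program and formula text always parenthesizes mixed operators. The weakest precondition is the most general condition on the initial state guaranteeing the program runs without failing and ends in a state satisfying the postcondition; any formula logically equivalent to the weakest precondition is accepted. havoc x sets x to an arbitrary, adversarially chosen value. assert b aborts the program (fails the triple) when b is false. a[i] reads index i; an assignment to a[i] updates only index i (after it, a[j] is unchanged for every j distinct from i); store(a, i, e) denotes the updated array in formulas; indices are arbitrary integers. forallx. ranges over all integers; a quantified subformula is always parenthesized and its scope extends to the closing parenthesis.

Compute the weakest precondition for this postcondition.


Working backward. After the program, the postcondition n + 3 = data[b + 3] - 5 and n - 1 = -3 must hold; in canonical form it is n = data[b + 3] - 8 and n = -2.
Before havoc b: forall b_1. (n = data[b_1 + 3] - 8 and n = -2)
Before assert 3*b - 2 > 4: 3*b > 6 and (forall b_1. (n = data[b_1 + 3] - 8 and n = -2))
Before arr[b] := 3*n + 1: 3*b > 6 and (forall b_1. (n = data[b_1 + 3] - 8 and n = -2))
Before skip: 3*b > 6 and (forall b_1. (n = data[b_1 + 3] - 8 and n = -2))
Answer: WP = 3*b > 6 and (forall b_1. (n = data[b_1 + 3] - 8 and n = -2))


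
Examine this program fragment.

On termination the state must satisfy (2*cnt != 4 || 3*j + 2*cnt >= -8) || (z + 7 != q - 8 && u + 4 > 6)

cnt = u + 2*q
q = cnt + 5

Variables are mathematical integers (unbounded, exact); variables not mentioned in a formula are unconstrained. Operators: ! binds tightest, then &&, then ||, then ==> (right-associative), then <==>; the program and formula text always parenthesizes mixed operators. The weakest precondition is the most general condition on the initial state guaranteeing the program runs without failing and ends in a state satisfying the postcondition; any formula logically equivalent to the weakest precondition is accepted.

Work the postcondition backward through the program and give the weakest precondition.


Working backward. After the program, the postcondition (2*cnt != 4 || 3*j + 2*cnt >= -8) || (z + 7 != q - 8 && u + 4 > 6) must hold; in canonical form it is 2*cnt != 4 || 2*cnt + 3*j >= -8 || (z != q - 15 && u > 2).
Before q := cnt + 5: 2*cnt != 4 || 2*cnt + 3*j >= -8 || (z != cnt - 10 && u > 2)
Before cnt := u + 2*q: 4*q + 2*u != 4 || 3*j + 4*q + 2*u >= -8 || (z != 2*q + u - 10 && u > 2)
Answer: WP = 4*q + 2*u != 4 || 3*j + 4*q + 2*u >= -8 || (z != 2*q + u - 10 && u > 2)


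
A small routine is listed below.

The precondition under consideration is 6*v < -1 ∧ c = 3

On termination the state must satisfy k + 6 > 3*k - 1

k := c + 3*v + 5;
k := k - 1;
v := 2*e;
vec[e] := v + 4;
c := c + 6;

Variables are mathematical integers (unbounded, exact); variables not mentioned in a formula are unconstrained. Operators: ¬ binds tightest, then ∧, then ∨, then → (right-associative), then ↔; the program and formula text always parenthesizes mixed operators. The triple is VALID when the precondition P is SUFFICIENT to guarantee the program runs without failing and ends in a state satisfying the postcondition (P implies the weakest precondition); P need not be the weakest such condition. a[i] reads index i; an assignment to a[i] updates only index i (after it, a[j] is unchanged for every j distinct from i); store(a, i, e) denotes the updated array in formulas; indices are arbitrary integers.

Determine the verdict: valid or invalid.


Working backward. After the program, the postcondition k + 6 > 3*k - 1 must hold; in canonical form it is 2*k < 7.
Before c := c + 6: 2*k < 7
Before vec[e] := v + 4: 2*k < 7
Before v := 2*e: 2*k < 7
Before k := k - 1: 2*k < 9
Before k := c + 3*v + 5: 2*c + 6*v < -1
The weakest precondition is 2*c + 6*v < -1.
Check whether 6*v < -1 ∧ c = 3 implies it.
Countermodel: at the initial state c = 3, v = -1, the precondition holds but the weakest precondition fails.
Answer: invalid


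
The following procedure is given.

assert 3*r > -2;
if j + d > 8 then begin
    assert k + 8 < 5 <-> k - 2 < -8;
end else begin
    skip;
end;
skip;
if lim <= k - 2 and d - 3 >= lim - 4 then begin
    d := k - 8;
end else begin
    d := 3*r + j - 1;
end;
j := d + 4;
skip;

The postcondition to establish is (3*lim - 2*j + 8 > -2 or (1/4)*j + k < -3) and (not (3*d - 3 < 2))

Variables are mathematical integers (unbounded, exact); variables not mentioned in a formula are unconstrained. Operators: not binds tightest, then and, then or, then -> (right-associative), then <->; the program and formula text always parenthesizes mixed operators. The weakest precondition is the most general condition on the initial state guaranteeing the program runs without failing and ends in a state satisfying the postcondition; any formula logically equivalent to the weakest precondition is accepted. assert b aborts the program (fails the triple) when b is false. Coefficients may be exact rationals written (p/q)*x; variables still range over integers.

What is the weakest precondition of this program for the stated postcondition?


Working backward. After the program, the postcondition (3*lim - 2*j + 8 > -2 or (1/4)*j + k < -3) and (not (3*d - 3 < 2)) must hold; in canonical form it is (3*lim > 2*j - 10 or (1/4)*j + k < -3) and (not (3*d < 5)).
Before skip: (3*lim > 2*j - 10 or (1/4)*j + k < -3) and (not (3*d < 5))
Before j := d + 4: (3*lim > 2*d - 2 or (1/4)*d + k < -4) and (not (3*d < 5))
Then branch requires (3*lim > 2*k - 18 or (5/4)*k < -2) and (not (3*k < 29)); else branch requires (3*lim > 2*j + 6*r - 4 or (1/4)*j + k + (3/4)*r < -15/4) and (not (3*j + 9*r < 8)).
Before the if: ((lim <= k - 2 and d >= lim - 1) -> ((3*lim > 2*k - 18 or (5/4)*k < -2) and (not (3*k < 29)))) and ((not (lim <= k - 2 and d >= lim - 1)) -> ((3*lim > 2*j + 6*r - 4 or (1/4)*j + k + (3/4)*r < -15/4) and (not (3*j + 9*r < 8))))
Before skip: ((lim <= k - 2 and d >= lim - 1) -> ((3*lim > 2*k - 18 or (5/4)*k < -2) and (not (3*k < 29)))) and ((not (lim <= k - 2 and d >= lim - 1)) -> ((3*lim > 2*j + 6*r - 4 or (1/4)*j + k + (3/4)*r < -15/4) and (not (3*j + 9*r < 8))))
Then branch requires (k < -3 <-> k < -6) and ((lim <= k - 2 and d >= lim - 1) -> ((3*lim > 2*k - 18 or (5/4)*k < -2) and (not (3*k < 29)))) and ((not (lim <= k - 2 and d >= lim - 1)) -> ((3*lim > 2*j + 6*r - 4 or (1/4)*j + k + (3/4)*r < -15/4) and (not (3*j + 9*r < 8)))); else branch requires ((lim <= k - 2 and d >= lim - 1) -> ((3*lim > 2*k - 18 or (5/4)*k < -2) and (not (3*k < 29)))) and ((not (lim <= k - 2 and d >= lim - 1)) -> ((3*lim > 2*j + 6*r - 4 or (1/4)*j + k + (3/4)*r < -15/4) and (not (3*j + 9*r < 8)))).
Before the if: (d + j > 8 -> ((k < -3 <-> k < -6) and ((lim <= k - 2 and d >= lim - 1) -> ((3*lim > 2*k - 18 or (5/4)*k < -2) and (not (3*k < 29)))) and ((not (lim <= k - 2 and d >= lim - 1)) -> ((3*lim > 2*j + 6*r - 4 or (1/4)*j + k + (3/4)*r < -15/4) and (not (3*j + 9*r < 8)))))) and ((not (d + j > 8)) -> (((lim <= k - 2 and d >= lim - 1) -> ((3*lim > 2*k - 18 or (5/4)*k < -2) and (not (3*k < 29)))) and ((not (lim <= k - 2 and d >= lim - 1)) -> ((3*lim > 2*j + 6*r - 4 or (1/4)*j + k + (3/4)*r < -15/4) and (not (3*j + 9*r < 8))))))
Before assert 3*r > -2: 3*r > -2 and (d + j > 8 -> ((k < -3 <-> k < -6) and ((lim <= k - 2 and d >= lim - 1) -> ((3*lim > 2*k - 18 or (5/4)*k < -2) and (not (3*k < 29)))) and ((not (lim <= k - 2 and d >= lim - 1)) -> ((3*lim > 2*j + 6*r - 4 or (1/4)*j + k + (3/4)*r < -15/4) and (not (3*j + 9*r < 8)))))) and ((not (d + j > 8)) -> (((lim <= k - 2 and d >= lim - 1) -> ((3*lim > 2*k - 18 or (5/4)*k < -2) and (not (3*k < 29)))) and ((not (lim <= k - 2 and d >= lim - 1)) -> ((3*lim > 2*j + 6*r - 4 or (1/4)*j + k + (3/4)*r < -15/4) and (not (3*j + 9*r < 8))))))
Answer: WP = 3*r > -2 and (d + j > 8 -> ((k < -3 <-> k < -6) and ((lim <= k - 2 and d >= lim - 1) -> ((3*lim > 2*k - 18 or (5/4)*k < -2) and (not (3*k < 29)))) and ((not (lim <= k - 2 and d >= lim - 1)) -> ((3*lim > 2*j + 6*r - 4 or (1/4)*j + k + (3/4)*r < -15/4) and (not (3*j + 9*r < 8)))))) and ((not (d + j > 8)) -> (((lim <= k - 2 and d >= lim - 1) -> ((3*lim > 2*k - 18 or (5/4)*k < -2) and (not (3*k < 29)))) and ((not (lim <= k - 2 and d >= lim - 1)) -> ((3*lim > 2*j + 6*r - 4 or (1/4)*j + k + (3/4)*r < -15/4) and (not (3*j + 9*r < 8))))))


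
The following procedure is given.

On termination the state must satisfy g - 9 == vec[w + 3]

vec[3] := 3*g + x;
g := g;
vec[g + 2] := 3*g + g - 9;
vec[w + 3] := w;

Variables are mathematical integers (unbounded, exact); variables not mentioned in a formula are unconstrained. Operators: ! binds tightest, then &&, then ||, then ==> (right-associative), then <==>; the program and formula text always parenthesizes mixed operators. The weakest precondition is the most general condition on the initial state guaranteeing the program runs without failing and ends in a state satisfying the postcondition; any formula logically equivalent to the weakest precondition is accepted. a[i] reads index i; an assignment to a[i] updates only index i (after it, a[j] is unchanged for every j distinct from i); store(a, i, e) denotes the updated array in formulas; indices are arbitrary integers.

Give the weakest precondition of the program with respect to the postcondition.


Working backward. After the program, the postcondition g - 9 == vec[w + 3] must hold; in canonical form it is g == vec[w + 3] + 9.
Before vec[w + 3] := w: g == store(vec, w + 3, w)[w + 3] + 9
Before vec[g + 2] := 3*g + g - 9: g == store(store(vec, g + 2, 4*g - 9), w + 3, w)[w + 3] + 9
Before g := g: g == store(store(vec, g + 2, 4*g - 9), w + 3, w)[w + 3] + 9
Before vec[3] := 3*g + x: g == store(store(store(vec, 3, 3*g + x), g + 2, 4*g - 9), w + 3, w)[w + 3] + 9
Answer: WP = g == store(store(store(vec, 3, 3*g + x), g + 2, 4*g - 9), w + 3, w)[w + 3] + 9


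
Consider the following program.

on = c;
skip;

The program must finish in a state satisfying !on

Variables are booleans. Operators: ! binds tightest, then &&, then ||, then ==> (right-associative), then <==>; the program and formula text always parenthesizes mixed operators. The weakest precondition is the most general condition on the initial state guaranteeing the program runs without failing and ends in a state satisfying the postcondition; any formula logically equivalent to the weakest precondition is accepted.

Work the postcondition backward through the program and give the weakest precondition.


Working backward. After the program, !on must hold.
Before skip: !on
Before on := c: !c
Answer: WP = !c


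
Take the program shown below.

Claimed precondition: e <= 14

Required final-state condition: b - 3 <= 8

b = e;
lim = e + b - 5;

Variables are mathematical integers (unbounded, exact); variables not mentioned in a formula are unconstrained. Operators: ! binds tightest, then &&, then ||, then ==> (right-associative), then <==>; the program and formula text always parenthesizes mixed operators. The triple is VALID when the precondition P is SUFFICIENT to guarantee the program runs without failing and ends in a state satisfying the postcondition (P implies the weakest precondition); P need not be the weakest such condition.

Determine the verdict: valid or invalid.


Working backward. After the program, the postcondition b - 3 <= 8 must hold; in canonical form it is b <= 11.
Before lim := e + b - 5: b <= 11
Before b := e: e <= 11
The weakest precondition is e <= 11.
Check whether e <= 14 implies it.
Countermodel: at the initial state e = 12, the precondition holds but the weakest precondition fails.
Answer: invalid


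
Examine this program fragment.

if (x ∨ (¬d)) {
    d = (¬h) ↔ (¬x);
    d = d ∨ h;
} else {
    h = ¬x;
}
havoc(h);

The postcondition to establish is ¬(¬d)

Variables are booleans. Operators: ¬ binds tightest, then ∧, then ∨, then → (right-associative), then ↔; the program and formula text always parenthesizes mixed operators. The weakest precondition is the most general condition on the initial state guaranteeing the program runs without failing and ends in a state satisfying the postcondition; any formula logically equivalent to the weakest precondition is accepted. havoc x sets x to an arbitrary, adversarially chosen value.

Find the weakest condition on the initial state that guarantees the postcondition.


Working backward. After the program, the postcondition ¬(¬d) must hold; in canonical form it is d.
Before havoc h: d
Then branch requires ((¬h) ↔ (¬x)) ∨ h; else branch requires d.
Before the if: ((x ∨ (¬d)) → (((¬h) ↔ (¬x)) ∨ h)) ∧ ((¬(x ∨ (¬d))) → d)
Answer: WP = ((x ∨ (¬d)) → (((¬h) ↔ (¬x)) ∨ h)) ∧ ((¬(x ∨ (¬d))) → d)


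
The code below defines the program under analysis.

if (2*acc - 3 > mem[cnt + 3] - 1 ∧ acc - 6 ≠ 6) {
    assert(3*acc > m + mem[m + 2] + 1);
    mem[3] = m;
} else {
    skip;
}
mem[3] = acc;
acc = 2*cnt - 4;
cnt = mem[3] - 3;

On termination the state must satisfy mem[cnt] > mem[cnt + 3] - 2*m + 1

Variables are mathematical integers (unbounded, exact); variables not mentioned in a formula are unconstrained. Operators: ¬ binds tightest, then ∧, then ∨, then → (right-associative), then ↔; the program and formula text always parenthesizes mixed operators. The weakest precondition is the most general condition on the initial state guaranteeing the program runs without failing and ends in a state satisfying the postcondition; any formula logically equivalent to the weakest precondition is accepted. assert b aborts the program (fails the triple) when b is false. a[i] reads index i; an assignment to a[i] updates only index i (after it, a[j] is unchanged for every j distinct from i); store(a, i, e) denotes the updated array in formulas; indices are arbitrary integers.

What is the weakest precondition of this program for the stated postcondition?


Working backward. After the program, the postcondition mem[cnt] > mem[cnt + 3] - 2*m + 1 must hold; in canonical form it is mem[cnt] + 2*m > mem[cnt + 3] + 1.
Before cnt := mem[3] - 3: mem[mem[3] - 3] + 2*m > mem[mem[3]] + 1
Before acc := 2*cnt - 4: mem[mem[3] - 3] + 2*m > mem[mem[3]] + 1
Before mem[3] := acc: store(mem, 3, acc)[acc - 3] + 2*m > store(mem, 3, acc)[acc] + 1
Then branch requires 3*acc > mem[m + 2] + m + 1 ∧ store(store(mem, 3, m), 3, acc)[acc - 3] + 2*m > store(store(mem, 3, m), 3, acc)[acc] + 1; else branch requires store(mem, 3, acc)[acc - 3] + 2*m > store(mem, 3, acc)[acc] + 1.
Before the if: ((2*acc > mem[cnt + 3] + 2 ∧ acc ≠ 12) → (3*acc > mem[m + 2] + m + 1 ∧ store(store(mem, 3, m), 3, acc)[acc - 3] + 2*m > store(store(mem, 3, m), 3, acc)[acc] + 1)) ∧ ((¬(2*acc > mem[cnt + 3] + 2 ∧ acc ≠ 12)) → store(mem, 3, acc)[acc - 3] + 2*m > store(mem, 3, acc)[acc] + 1)
Answer: WP = ((2*acc > mem[cnt + 3] + 2 ∧ acc ≠ 12) → (3*acc > mem[m + 2] + m + 1 ∧ store(store(mem, 3, m), 3, acc)[acc - 3] + 2*m > store(store(mem, 3, m), 3, acc)[acc] + 1)) ∧ ((¬(2*acc > mem[cnt + 3] + 2 ∧ acc ≠ 12)) → store(mem, 3, acc)[acc - 3] + 2*m > store(mem, 3, acc)[acc] + 1)


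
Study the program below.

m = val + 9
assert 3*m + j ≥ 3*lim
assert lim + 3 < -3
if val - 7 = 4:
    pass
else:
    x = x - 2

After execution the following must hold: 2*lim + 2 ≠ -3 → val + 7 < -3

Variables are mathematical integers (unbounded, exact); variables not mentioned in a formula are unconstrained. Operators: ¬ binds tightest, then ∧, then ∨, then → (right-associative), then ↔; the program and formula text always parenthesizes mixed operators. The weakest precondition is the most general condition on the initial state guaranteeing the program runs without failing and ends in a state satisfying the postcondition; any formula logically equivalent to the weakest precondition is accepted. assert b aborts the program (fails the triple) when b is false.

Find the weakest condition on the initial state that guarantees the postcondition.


Working backward. After the program, the postcondition 2*lim + 2 ≠ -3 → val + 7 < -3 must hold; in canonical form it is 2*lim ≠ -5 → val < -10.
Then branch requires 2*lim ≠ -5 → val < -10; else branch requires 2*lim ≠ -5 → val < -10.
Before the if: (val = 11 → (2*lim ≠ -5 → val < -10)) ∧ ((¬(val = 11)) → (2*lim ≠ -5 → val < -10))
Before assert lim + 3 < -3: lim < -6 ∧ (val = 11 → (2*lim ≠ -5 → val < -10)) ∧ ((¬(val = 11)) → (2*lim ≠ -5 → val < -10))
Before assert 3*m + j ≥ 3*lim: j + 3*m ≥ 3*lim ∧ lim < -6 ∧ (val = 11 → (2*lim ≠ -5 → val < -10)) ∧ ((¬(val = 11)) → (2*lim ≠ -5 → val < -10))
Before m := val + 9: j + 3*val ≥ 3*lim - 27 ∧ lim < -6 ∧ (val = 11 → (2*lim ≠ -5 → val < -10)) ∧ ((¬(val = 11)) → (2*lim ≠ -5 → val < -10))
Answer: WP = j + 3*val ≥ 3*lim - 27 ∧ lim < -6 ∧ (val = 11 → (2*lim ≠ -5 → val < -10)) ∧ ((¬(val = 11)) → (2*lim ≠ -5 → val < -10))


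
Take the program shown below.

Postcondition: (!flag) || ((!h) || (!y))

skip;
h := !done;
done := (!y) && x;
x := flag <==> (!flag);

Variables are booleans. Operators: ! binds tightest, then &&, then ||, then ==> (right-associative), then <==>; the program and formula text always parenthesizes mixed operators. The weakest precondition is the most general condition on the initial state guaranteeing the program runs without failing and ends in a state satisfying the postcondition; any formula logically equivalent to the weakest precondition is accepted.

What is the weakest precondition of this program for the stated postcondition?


Working backward. After the program, the postcondition (!flag) || ((!h) || (!y)) must hold; in canonical form it is (!flag) || (!h) || (!y).
Before x := flag <==> (!flag): (!flag) || (!h) || (!y)
Before done := (!y) && x: (!flag) || (!h) || (!y)
Before h := !done: (!flag) || done || (!y)
Before skip: (!flag) || done || (!y)
Answer: WP = (!flag) || done || (!y)


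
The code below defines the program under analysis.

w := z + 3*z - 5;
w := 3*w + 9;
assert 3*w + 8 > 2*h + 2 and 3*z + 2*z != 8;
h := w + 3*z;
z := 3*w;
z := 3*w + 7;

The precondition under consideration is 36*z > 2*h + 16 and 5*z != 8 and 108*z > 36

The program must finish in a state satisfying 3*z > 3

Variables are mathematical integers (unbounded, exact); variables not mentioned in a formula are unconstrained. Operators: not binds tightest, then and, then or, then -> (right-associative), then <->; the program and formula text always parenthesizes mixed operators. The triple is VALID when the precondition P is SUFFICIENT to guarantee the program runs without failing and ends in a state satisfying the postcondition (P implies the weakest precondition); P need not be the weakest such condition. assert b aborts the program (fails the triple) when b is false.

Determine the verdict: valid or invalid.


Working backward. After the program, 3*z > 3 must hold.
Before z := 3*w + 7: 9*w > -18
Before z := 3*w: 9*w > -18
Before h := w + 3*z: 9*w > -18
Before assert 3*w + 8 > 2*h + 2 and 3*z + 2*z != 8: 3*w > 2*h - 6 and 5*z != 8 and 9*w > -18
Before w := 3*w + 9: 9*w > 2*h - 33 and 5*z != 8 and 27*w > -99
Before w := z + 3*z - 5: 36*z > 2*h + 12 and 5*z != 8 and 108*z > 36
The weakest precondition is 36*z > 2*h + 12 and 5*z != 8 and 108*z > 36.
Check whether 36*z > 2*h + 16 and 5*z != 8 and 108*z > 36 implies it.
Every state satisfying the precondition satisfies the weakest precondition: the implication holds.
Answer: valid


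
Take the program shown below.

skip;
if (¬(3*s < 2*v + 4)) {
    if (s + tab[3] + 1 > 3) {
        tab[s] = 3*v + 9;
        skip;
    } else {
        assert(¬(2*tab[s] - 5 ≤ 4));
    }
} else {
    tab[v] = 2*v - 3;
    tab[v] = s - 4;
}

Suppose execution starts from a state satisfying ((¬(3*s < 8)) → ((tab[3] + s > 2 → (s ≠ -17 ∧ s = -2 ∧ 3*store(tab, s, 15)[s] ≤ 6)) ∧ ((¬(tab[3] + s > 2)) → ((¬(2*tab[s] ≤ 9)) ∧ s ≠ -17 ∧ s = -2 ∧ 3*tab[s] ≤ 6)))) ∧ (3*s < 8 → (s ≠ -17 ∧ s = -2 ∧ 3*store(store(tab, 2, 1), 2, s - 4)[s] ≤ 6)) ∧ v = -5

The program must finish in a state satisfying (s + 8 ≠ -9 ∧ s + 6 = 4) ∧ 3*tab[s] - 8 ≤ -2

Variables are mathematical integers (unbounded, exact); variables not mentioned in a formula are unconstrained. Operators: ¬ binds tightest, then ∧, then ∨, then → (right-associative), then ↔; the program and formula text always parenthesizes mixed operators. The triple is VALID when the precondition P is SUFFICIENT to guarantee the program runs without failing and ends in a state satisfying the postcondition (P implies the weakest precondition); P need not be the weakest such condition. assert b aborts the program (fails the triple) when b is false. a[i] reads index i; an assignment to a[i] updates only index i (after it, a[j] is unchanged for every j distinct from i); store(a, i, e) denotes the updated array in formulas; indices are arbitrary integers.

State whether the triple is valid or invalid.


Working backward. After the program, the postcondition (s + 8 ≠ -9 ∧ s + 6 = 4) ∧ 3*tab[s] - 8 ≤ -2 must hold; in canonical form it is s ≠ -17 ∧ s = -2 ∧ 3*tab[s] ≤ 6.
Then branch requires (tab[3] + s > 2 → (s ≠ -17 ∧ s = -2 ∧ 3*store(tab, s, 3*v + 9)[s] ≤ 6)) ∧ ((¬(tab[3] + s > 2)) → ((¬(2*tab[s] ≤ 9)) ∧ s ≠ -17 ∧ s = -2 ∧ 3*tab[s] ≤ 6)); else branch requires s ≠ -17 ∧ s = -2 ∧ 3*store(store(tab, v, 2*v - 3), v, s - 4)[s] ≤ 6.
Before the if: ((¬(3*s < 2*v + 4)) → ((tab[3] + s > 2 → (s ≠ -17 ∧ s = -2 ∧ 3*store(tab, s, 3*v + 9)[s] ≤ 6)) ∧ ((¬(tab[3] + s > 2)) → ((¬(2*tab[s] ≤ 9)) ∧ s ≠ -17 ∧ s = -2 ∧ 3*tab[s] ≤ 6)))) ∧ (3*s < 2*v + 4 → (s ≠ -17 ∧ s = -2 ∧ 3*store(store(tab, v, 2*v - 3), v, s - 4)[s] ≤ 6))
Before skip: ((¬(3*s < 2*v + 4)) → ((tab[3] + s > 2 → (s ≠ -17 ∧ s = -2 ∧ 3*store(tab, s, 3*v + 9)[s] ≤ 6)) ∧ ((¬(tab[3] + s > 2)) → ((¬(2*tab[s] ≤ 9)) ∧ s ≠ -17 ∧ s = -2 ∧ 3*tab[s] ≤ 6)))) ∧ (3*s < 2*v + 4 → (s ≠ -17 ∧ s = -2 ∧ 3*store(store(tab, v, 2*v - 3), v, s - 4)[s] ≤ 6))
The weakest precondition is ((¬(3*s < 2*v + 4)) → ((tab[3] + s > 2 → (s ≠ -17 ∧ s = -2 ∧ 3*store(tab, s, 3*v + 9)[s] ≤ 6)) ∧ ((¬(tab[3] + s > 2)) → ((¬(2*tab[s] ≤ 9)) ∧ s ≠ -17 ∧ s = -2 ∧ 3*tab[s] ≤ 6)))) ∧ (3*s < 2*v + 4 → (s ≠ -17 ∧ s = -2 ∧ 3*store(store(tab, v, 2*v - 3), v, s - 4)[s] ≤ 6)).
Check whether ((¬(3*s < 8)) → ((tab[3] + s > 2 → (s ≠ -17 ∧ s = -2 ∧ 3*store(tab, s, 15)[s] ≤ 6)) ∧ ((¬(tab[3] + s > 2)) → ((¬(2*tab[s] ≤ 9)) ∧ s ≠ -17 ∧ s = -2 ∧ 3*tab[s] ≤ 6)))) ∧ (3*s < 8 → (s ≠ -17 ∧ s = -2 ∧ 3*store(store(tab, 2, 1), 2, s - 4)[s] ≤ 6)) ∧ v = -5 implies it.
Countermodel: at the initial state s = -2, tab = {[-5] = -7040, [-2] = 0, [2] = -7040, [3] = -7040, elsewhere -7040}, v = -5, the precondition holds but the weakest precondition fails.
Answer: invalid


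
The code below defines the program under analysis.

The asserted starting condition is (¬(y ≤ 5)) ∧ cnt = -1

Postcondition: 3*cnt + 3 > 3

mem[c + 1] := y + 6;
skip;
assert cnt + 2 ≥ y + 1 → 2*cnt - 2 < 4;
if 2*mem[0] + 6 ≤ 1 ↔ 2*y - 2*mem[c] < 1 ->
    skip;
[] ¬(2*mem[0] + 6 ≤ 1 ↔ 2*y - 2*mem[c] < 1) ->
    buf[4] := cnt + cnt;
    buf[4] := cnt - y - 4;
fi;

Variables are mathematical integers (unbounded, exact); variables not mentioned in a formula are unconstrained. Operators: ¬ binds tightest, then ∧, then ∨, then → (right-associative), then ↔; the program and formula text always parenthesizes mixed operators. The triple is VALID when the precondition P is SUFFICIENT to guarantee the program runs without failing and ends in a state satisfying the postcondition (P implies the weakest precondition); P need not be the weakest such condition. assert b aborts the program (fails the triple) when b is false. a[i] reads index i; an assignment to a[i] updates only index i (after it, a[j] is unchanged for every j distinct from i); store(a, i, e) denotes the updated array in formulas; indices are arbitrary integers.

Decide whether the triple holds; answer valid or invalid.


Working backward. After the program, the postcondition 3*cnt + 3 > 3 must hold; in canonical form it is 3*cnt > 0.
Then branch requires 3*cnt > 0; else branch requires 3*cnt > 0.
Before the if: ((2*mem[0] ≤ -5 ↔ 2*y < 2*mem[c] + 1) → 3*cnt > 0) ∧ ((¬(2*mem[0] ≤ -5 ↔ 2*y < 2*mem[c] + 1)) → 3*cnt > 0)
Before assert cnt + 2 ≥ y + 1 → 2*cnt - 2 < 4: (cnt ≥ y - 1 → 2*cnt < 6) ∧ ((2*mem[0] ≤ -5 ↔ 2*y < 2*mem[c] + 1) → 3*cnt > 0) ∧ ((¬(2*mem[0] ≤ -5 ↔ 2*y < 2*mem[c] + 1)) → 3*cnt > 0)
Before skip: (cnt ≥ y - 1 → 2*cnt < 6) ∧ ((2*mem[0] ≤ -5 ↔ 2*y < 2*mem[c] + 1) → 3*cnt > 0) ∧ ((¬(2*mem[0] ≤ -5 ↔ 2*y < 2*mem[c] + 1)) → 3*cnt > 0)
Before mem[c + 1] := y + 6: (cnt ≥ y - 1 → 2*cnt < 6) ∧ ((2*store(mem, c + 1, y + 6)[0] ≤ -5 ↔ 2*y < 2*store(mem, c + 1, y + 6)[c] + 1) → 3*cnt > 0) ∧ ((¬(2*store(mem, c + 1, y + 6)[0] ≤ -5 ↔ 2*y < 2*store(mem, c + 1, y + 6)[c] + 1)) → 3*cnt > 0)
The weakest precondition is (cnt ≥ y - 1 → 2*cnt < 6) ∧ ((2*store(mem, c + 1, y + 6)[0] ≤ -5 ↔ 2*y < 2*store(mem, c + 1, y + 6)[c] + 1) → 3*cnt > 0) ∧ ((¬(2*store(mem, c + 1, y + 6)[0] ≤ -5 ↔ 2*y < 2*store(mem, c + 1, y + 6)[c] + 1)) → 3*cnt > 0).
Check whether (¬(y ≤ 5)) ∧ cnt = -1 implies it.
Countermodel: at the initial state c = 0, cnt = -1, mem = {[0] = 0, [1] = 0, elsewhere 0}, y = 6, the precondition holds but the weakest precondition fails.
Answer: invalid


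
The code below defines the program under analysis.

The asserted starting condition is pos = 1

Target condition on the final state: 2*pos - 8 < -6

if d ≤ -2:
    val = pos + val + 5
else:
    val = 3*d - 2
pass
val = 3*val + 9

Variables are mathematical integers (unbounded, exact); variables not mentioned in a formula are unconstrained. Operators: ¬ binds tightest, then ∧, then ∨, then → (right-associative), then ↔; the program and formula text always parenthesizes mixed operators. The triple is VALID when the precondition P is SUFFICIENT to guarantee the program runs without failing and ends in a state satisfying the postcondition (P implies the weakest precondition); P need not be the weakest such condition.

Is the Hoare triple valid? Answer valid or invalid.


Working backward. After the program, the postcondition 2*pos - 8 < -6 must hold; in canonical form it is 2*pos < 2.
Before val := 3*val + 9: 2*pos < 2
Before skip: 2*pos < 2
Then branch requires 2*pos < 2; else branch requires 2*pos < 2.
Before the if: (d ≤ -2 → 2*pos < 2) ∧ ((¬(d ≤ -2)) → 2*pos < 2)
The weakest precondition is (d ≤ -2 → 2*pos < 2) ∧ ((¬(d ≤ -2)) → 2*pos < 2).
Check whether pos = 1 implies it.
Countermodel: at the initial state d = 0, pos = 1, the precondition holds but the weakest precondition fails.
Answer: invalid


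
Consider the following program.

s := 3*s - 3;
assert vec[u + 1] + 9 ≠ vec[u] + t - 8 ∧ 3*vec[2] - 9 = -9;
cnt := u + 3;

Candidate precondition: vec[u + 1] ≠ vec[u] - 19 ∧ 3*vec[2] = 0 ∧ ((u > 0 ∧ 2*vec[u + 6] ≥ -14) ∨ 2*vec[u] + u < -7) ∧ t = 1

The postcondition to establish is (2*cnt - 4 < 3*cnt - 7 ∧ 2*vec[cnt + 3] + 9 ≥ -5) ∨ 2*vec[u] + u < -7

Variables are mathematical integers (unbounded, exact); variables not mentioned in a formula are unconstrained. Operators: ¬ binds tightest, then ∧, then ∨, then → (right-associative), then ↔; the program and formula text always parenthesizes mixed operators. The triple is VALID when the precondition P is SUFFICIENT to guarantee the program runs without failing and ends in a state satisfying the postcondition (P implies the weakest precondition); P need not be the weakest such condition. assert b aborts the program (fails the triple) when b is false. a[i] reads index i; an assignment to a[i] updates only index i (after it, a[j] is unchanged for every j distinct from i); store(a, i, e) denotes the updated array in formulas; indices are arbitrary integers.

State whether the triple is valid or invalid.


Working backward. After the program, the postcondition (2*cnt - 4 < 3*cnt - 7 ∧ 2*vec[cnt + 3] + 9 ≥ -5) ∨ 2*vec[u] + u < -7 must hold; in canonical form it is (cnt > 3 ∧ 2*vec[cnt + 3] ≥ -14) ∨ 2*vec[u] + u < -7.
Before cnt := u + 3: (u > 0 ∧ 2*vec[u + 6] ≥ -14) ∨ 2*vec[u] + u < -7
Before assert vec[u + 1] + 9 ≠ vec[u] + t - 8 ∧ 3*vec[2] - 9 = -9: vec[u + 1] ≠ vec[u] + t - 17 ∧ 3*vec[2] = 0 ∧ ((u > 0 ∧ 2*vec[u + 6] ≥ -14) ∨ 2*vec[u] + u < -7)
Before s := 3*s - 3: vec[u + 1] ≠ vec[u] + t - 17 ∧ 3*vec[2] = 0 ∧ ((u > 0 ∧ 2*vec[u + 6] ≥ -14) ∨ 2*vec[u] + u < -7)
The weakest precondition is vec[u + 1] ≠ vec[u] + t - 17 ∧ 3*vec[2] = 0 ∧ ((u > 0 ∧ 2*vec[u + 6] ≥ -14) ∨ 2*vec[u] + u < -7).
Check whether vec[u + 1] ≠ vec[u] - 19 ∧ 3*vec[2] = 0 ∧ ((u > 0 ∧ 2*vec[u + 6] ≥ -14) ∨ 2*vec[u] + u < -7) ∧ t = 1 implies it.
Countermodel: at the initial state t = 1, u = 13034, vec = {[2] = 0, [13034] = -6521, [13035] = -6537, [13040] = -6521, elsewhere -6521}, the precondition holds but the weakest precondition fails.
Answer: invalid


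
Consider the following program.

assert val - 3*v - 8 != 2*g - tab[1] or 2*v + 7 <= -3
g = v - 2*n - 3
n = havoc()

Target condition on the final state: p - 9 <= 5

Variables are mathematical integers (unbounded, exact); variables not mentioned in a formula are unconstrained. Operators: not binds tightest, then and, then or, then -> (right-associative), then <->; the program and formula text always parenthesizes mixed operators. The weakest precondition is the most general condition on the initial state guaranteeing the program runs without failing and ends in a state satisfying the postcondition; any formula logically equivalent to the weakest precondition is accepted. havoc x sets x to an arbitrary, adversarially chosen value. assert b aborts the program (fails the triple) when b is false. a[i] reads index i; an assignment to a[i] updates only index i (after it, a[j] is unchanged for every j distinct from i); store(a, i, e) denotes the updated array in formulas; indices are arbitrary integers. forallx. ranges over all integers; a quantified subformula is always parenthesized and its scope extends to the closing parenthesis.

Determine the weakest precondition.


Working backward. After the program, the postcondition p - 9 <= 5 must hold; in canonical form it is p <= 14.
Before havoc n: p <= 14
Before g := v - 2*n - 3: p <= 14
Before assert val - 3*v - 8 != 2*g - tab[1] or 2*v + 7 <= -3: (tab[1] + val != 2*g + 3*v + 8 or 2*v <= -10) and p <= 14
Answer: WP = (tab[1] + val != 2*g + 3*v + 8 or 2*v <= -10) and p <= 14


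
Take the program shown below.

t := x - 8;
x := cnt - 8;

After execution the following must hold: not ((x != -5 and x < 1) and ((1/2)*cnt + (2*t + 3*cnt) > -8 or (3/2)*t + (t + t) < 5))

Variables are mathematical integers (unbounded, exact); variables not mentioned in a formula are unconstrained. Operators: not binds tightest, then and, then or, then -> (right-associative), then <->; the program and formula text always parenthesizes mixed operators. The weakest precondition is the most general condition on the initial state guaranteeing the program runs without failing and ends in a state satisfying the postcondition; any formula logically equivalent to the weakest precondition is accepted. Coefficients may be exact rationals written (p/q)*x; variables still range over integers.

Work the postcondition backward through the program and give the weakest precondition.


Working backward. After the program, the postcondition not ((x != -5 and x < 1) and ((1/2)*cnt + (2*t + 3*cnt) > -8 or (3/2)*t + (t + t) < 5)) must hold; in canonical form it is not (x != -5 and x < 1 and ((7/2)*cnt + 2*t > -8 or (7/2)*t < 5)).
Before x := cnt - 8: not (cnt != 3 and cnt < 9 and ((7/2)*cnt + 2*t > -8 or (7/2)*t < 5))
Before t := x - 8: not (cnt != 3 and cnt < 9 and ((7/2)*cnt + 2*x > 8 or (7/2)*x < 33))
Answer: WP = not (cnt != 3 and cnt < 9 and ((7/2)*cnt + 2*x > 8 or (7/2)*x < 33))


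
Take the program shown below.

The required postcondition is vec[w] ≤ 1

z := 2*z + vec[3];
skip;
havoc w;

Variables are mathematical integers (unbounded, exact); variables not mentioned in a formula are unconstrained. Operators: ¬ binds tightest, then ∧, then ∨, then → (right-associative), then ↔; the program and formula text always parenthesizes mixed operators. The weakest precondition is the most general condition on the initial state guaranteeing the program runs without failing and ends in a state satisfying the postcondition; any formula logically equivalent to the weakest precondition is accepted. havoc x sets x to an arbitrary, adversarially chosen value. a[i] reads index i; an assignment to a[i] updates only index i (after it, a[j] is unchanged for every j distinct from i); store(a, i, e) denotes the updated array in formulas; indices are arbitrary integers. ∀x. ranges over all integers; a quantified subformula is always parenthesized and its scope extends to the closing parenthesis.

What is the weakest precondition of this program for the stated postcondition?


Working backward. After the program, vec[w] ≤ 1 must hold.
Before havoc w: ∀w_1. vec[w_1] ≤ 1
Before skip: ∀w_1. vec[w_1] ≤ 1
Before z := 2*z + vec[3]: ∀w_1. vec[w_1] ≤ 1
Answer: WP = ∀w_1. vec[w_1] ≤ 1


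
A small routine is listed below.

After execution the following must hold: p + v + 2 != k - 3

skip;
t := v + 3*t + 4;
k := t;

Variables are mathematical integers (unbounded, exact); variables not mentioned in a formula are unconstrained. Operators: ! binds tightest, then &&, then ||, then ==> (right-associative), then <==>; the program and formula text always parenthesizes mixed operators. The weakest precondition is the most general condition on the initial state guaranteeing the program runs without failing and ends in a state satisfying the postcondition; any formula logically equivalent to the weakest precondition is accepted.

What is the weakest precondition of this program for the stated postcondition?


Working backward. After the program, the postcondition p + v + 2 != k - 3 must hold; in canonical form it is p + v != k - 5.
Before k := t: p + v != t - 5
Before t := v + 3*t + 4: p != 3*t - 1
Before skip: p != 3*t - 1
Answer: WP = p != 3*t - 1


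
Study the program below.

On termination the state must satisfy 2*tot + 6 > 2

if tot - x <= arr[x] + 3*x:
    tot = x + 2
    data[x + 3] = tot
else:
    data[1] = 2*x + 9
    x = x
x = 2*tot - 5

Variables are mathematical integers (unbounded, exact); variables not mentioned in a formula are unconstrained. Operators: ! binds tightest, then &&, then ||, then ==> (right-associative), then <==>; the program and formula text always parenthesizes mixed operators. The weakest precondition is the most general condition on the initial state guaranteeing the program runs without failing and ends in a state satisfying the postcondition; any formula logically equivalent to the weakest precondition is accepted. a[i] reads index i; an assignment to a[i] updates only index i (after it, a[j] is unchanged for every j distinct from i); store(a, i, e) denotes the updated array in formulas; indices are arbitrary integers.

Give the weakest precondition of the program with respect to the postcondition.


Working backward. After the program, the postcondition 2*tot + 6 > 2 must hold; in canonical form it is 2*tot > -4.
Before x := 2*tot - 5: 2*tot > -4
Then branch requires 2*x > -8; else branch requires 2*tot > -4.
Before the if: (tot <= arr[x] + 4*x ==> 2*x > -8) && ((!(tot <= arr[x] + 4*x)) ==> 2*tot > -4)
Answer: WP = (tot <= arr[x] + 4*x ==> 2*x > -8) && ((!(tot <= arr[x] + 4*x)) ==> 2*tot > -4)


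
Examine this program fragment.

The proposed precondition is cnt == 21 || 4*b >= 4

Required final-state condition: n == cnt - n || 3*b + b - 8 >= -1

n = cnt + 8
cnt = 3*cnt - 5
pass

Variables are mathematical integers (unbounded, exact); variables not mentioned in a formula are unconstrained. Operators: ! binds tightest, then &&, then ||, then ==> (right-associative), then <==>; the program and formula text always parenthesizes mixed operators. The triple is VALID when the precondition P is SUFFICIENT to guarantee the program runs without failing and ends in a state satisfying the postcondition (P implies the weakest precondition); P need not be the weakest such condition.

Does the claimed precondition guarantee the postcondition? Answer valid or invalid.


Working backward. After the program, the postcondition n == cnt - n || 3*b + b - 8 >= -1 must hold; in canonical form it is 2*n == cnt || 4*b >= 7.
Before skip: 2*n == cnt || 4*b >= 7
Before cnt := 3*cnt - 5: 2*n == 3*cnt - 5 || 4*b >= 7
Before n := cnt + 8: cnt == 21 || 4*b >= 7
The weakest precondition is cnt == 21 || 4*b >= 7.
Check whether cnt == 21 || 4*b >= 4 implies it.
Countermodel: at the initial state b = 1, cnt = 22, the precondition holds but the weakest precondition fails.
Answer: invalid


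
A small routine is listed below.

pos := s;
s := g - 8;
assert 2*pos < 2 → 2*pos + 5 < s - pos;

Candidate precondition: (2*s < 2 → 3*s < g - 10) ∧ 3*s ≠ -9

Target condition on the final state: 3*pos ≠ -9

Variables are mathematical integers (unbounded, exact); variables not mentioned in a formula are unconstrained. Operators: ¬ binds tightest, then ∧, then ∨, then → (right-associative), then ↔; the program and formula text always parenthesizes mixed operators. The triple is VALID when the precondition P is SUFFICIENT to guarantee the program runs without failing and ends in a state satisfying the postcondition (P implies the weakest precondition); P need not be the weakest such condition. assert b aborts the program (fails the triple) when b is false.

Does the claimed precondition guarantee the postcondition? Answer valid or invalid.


Working backward. After the program, 3*pos ≠ -9 must hold.
Before assert 2*pos < 2 → 2*pos + 5 < s - pos: (2*pos < 2 → 3*pos < s - 5) ∧ 3*pos ≠ -9
Before s := g - 8: (2*pos < 2 → 3*pos < g - 13) ∧ 3*pos ≠ -9
Before pos := s: (2*s < 2 → 3*s < g - 13) ∧ 3*s ≠ -9
The weakest precondition is (2*s < 2 → 3*s < g - 13) ∧ 3*s ≠ -9.
Check whether (2*s < 2 → 3*s < g - 10) ∧ 3*s ≠ -9 implies it.
Countermodel: at the initial state g = -1, s = -4, the precondition holds but the weakest precondition fails.
Answer: invalid


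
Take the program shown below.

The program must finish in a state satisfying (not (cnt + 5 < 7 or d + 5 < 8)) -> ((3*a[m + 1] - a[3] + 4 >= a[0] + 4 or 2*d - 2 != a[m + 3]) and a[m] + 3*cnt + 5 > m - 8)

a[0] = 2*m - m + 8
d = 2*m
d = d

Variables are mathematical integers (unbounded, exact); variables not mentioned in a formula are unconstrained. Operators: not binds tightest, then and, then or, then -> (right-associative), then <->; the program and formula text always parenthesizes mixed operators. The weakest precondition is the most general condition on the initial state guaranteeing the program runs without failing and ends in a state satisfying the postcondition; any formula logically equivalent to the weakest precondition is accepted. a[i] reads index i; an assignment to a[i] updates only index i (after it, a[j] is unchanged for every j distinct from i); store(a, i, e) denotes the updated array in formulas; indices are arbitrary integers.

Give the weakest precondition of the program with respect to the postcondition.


Working backward. After the program, the postcondition (not (cnt + 5 < 7 or d + 5 < 8)) -> ((3*a[m + 1] - a[3] + 4 >= a[0] + 4 or 2*d - 2 != a[m + 3]) and a[m] + 3*cnt + 5 > m - 8) must hold; in canonical form it is (not (cnt < 2 or d < 3)) -> ((3*a[m + 1] >= a[0] + a[3] or 2*d != a[m + 3] + 2) and a[m] + 3*cnt > m - 13).
Before d := d: (not (cnt < 2 or d < 3)) -> ((3*a[m + 1] >= a[0] + a[3] or 2*d != a[m + 3] + 2) and a[m] + 3*cnt > m - 13)
Before d := 2*m: (not (cnt < 2 or 2*m < 3)) -> ((3*a[m + 1] >= a[0] + a[3] or 4*m != a[m + 3] + 2) and a[m] + 3*cnt > m - 13)
Before a[0] := 2*m - m + 8: (not (cnt < 2 or 2*m < 3)) -> ((3*store(a, 0, m + 8)[m + 1] >= a[3] + m + 8 or 4*m != store(a, 0, m + 8)[m + 3] + 2) and store(a, 0, m + 8)[m] + 3*cnt > m - 13)
Answer: WP = (not (cnt < 2 or 2*m < 3)) -> ((3*store(a, 0, m + 8)[m + 1] >= a[3] + m + 8 or 4*m != store(a, 0, m + 8)[m + 3] + 2) and store(a, 0, m + 8)[m] + 3*cnt > m - 13)
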